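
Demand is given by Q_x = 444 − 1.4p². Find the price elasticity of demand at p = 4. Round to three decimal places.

At p = 4, Q_x = 421.6.
dQ_x/dp = −2·1.4·p = −11.2.
Point elasticity E = (dQ_x/dp)·(p/Q_x) = -11.2 × 4/421.6 ≈ -0.106.
|E| < 1, so demand is inelastic at this price.

-0.106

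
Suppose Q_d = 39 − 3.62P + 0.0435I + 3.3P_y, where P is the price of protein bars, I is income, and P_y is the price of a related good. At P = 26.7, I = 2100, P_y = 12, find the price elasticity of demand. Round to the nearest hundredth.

Evaluating quantity at (P, I, P_y) gives Q_d = 39 − 3.62(26.7) + 0.0435(2100) + 3.3(12) = 39 − 96.654 + 91.35 + 39.6 = 73.296.
∂Q_d/∂P = −3.62, so E_p = (−3.62)·(26.7/73.296) ≈ -1.32.
|E_p| > 1: demand is elastic.

-1.32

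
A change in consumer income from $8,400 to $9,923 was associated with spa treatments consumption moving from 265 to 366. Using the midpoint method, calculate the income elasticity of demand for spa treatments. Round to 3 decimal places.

%ΔQ = (366 − 265)/[(265+366)/2] = 101/315.5 ≈ 0.3201.
%ΔM = (9,923 − 8,400)/[(8,400+9,923)/2] = 1523/9161.5 ≈ 0.1662.
E_I = %ΔQ/%ΔM ≈ 1.926.
E_I > 1: normal good (luxury).

1.926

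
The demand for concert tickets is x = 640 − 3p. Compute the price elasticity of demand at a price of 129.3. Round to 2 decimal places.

At p = 129.3, x = 252.1.
dx/dp = −3.
Point elasticity E = (dx/dp)·(p/x) = -3 × 129.3/252.1 ≈ -1.54.
|E| > 1, so demand is elastic at this price.

-1.54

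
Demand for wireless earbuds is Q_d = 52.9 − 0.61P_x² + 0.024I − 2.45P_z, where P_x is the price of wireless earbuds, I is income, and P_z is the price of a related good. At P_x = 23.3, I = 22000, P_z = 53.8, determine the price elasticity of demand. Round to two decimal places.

Q_d = 52.9 − 0.61(23.3)² + 0.024(22000) − 2.45(53.8) = 52.9 − 331.1629 + 528 − 131.81 = 117.9271.
∂Q_d/∂P_x = −2·0.61·P_x = -28.426, so E_p = -28.426·(23.3/117.9271) ≈ -5.62.
|E_p| > 1: demand is elastic.

-5.62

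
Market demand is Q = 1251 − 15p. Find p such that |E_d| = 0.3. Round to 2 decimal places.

19.25

Set −bp/(a − bp) = −0.3 ⇒ bp = 0.3(a − bp) ⇒ bp(1+0.3) = 0.3·a.
p = 0.3·1251/(15·1.3) ≈ 19.25.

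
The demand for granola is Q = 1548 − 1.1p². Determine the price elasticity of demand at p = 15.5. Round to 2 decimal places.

At p = 15.5, Q = 1283.725.
dQ/dp = −2·1.1·p = −34.1.
Point elasticity E = (dQ/dp)·(p/Q) = -34.1 × 15.5/1283.725 ≈ -0.41.
|E| < 1, so demand is inelastic at this price.

-0.41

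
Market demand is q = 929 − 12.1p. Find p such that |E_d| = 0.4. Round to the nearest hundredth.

21.94

Set −bp/(a − bp) = −0.4 ⇒ bp = 0.4(a − bp) ⇒ bp(1+0.4) = 0.4·a.
p = 0.4·929/(12.1·1.4) ≈ 21.94.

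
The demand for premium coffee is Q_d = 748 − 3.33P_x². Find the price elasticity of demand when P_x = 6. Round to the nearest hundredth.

At P_x = 6, Q_d = 628.12.
dQ_d/dP_x = −2·3.33·P_x = −39.96.
Point elasticity E = (dQ_d/dP_x)·(P_x/Q_d) = -39.96 × 6/628.12 ≈ -0.38.
|E| < 1, so demand is inelastic at this price.

-0.38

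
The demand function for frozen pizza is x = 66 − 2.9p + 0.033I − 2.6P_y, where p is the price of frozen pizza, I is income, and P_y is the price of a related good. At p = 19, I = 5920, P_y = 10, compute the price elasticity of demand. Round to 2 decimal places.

x = 66 − 2.9(19) + 0.033(5920) − 2.6(10) = 66 − 55.1 + 195.36 − 26 = 180.26.
∂x/∂p = −2.9, so E_p = (−2.9)·(19/180.26) ≈ -0.31.
|E_p| < 1: demand is inelastic.

-0.31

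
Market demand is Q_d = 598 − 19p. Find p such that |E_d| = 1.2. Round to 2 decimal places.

Set −bp/(a − bp) = −1.2 ⇒ bp = 1.2(a − bp) ⇒ bp(1+1.2) = 1.2·a.
p = 1.2·598/(19·2.2) ≈ 17.17.

17.17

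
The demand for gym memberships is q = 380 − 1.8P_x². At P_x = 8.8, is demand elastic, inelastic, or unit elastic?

At P_x = 8.8, q = 240.608.
dq/dP_x = −2·1.8·P_x = −31.68.
Point elasticity E = (dq/dP_x)·(P_x/q) = -31.68 × 8.8/240.608 ≈ -1.159.
|E| ≈ 1.159 > 1, so demand is elastic.

elastic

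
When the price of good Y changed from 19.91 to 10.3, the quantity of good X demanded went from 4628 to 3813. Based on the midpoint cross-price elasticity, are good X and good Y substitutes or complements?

%ΔQ_x = (3813 − 4628)/[(4628+3813)/2] = -815/4220.5 ≈ -0.1931.
%ΔP_y = (10.3 − 19.91)/[(19.91+10.3)/2] ≈ -0.6362.
E_xy = -0.1931/-0.6362 ≈ 0.304.
E_xy > 0, so the goods are substitutes.

substitutes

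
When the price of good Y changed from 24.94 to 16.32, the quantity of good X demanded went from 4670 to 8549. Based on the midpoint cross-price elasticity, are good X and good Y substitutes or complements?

%ΔQ_x = (8549 − 4670)/[(4670+8549)/2] = 3879/6609.5 ≈ 0.5869.
%ΔP_y = (16.32 − 24.94)/[(24.94+16.32)/2] ≈ -0.4178.
E_xy = 0.5869/-0.4178 ≈ -1.405.
E_xy < 0, so the goods are complements.

complements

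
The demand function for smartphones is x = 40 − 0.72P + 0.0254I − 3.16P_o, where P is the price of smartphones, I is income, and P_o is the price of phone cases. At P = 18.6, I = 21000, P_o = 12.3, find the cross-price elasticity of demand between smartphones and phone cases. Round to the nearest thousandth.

-0.075

x = 40 − 0.72(18.6) + 0.0254(21000) − 3.16(12.3) = 40 − 13.392 + 533.4 − 38.868 = 521.14.
∂x/∂P_o = −3.16, so E_xy = -3.16·(12.3/521.14) ≈ -0.075.
E_xy < 0: the goods are complements.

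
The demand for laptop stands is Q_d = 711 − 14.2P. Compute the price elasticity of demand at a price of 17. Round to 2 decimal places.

At P = 17, Q_d = 469.6.
dQ_d/dP = −14.2.
Point elasticity E = (dQ_d/dP)·(P/Q_d) = -14.2 × 17/469.6 ≈ -0.51.
|E| < 1, so demand is inelastic at this price.

-0.51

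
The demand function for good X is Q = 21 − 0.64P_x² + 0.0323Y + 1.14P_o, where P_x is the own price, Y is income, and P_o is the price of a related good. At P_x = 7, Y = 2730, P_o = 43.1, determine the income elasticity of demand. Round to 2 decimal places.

0.69

First evaluate Q: 21 − 0.64(7)² + 0.0323(2730) + 1.14(43.1) = 21 − 31.36 + 88.179 + 49.134 = 126.953.
∂Q/∂Y = +0.0323, so E_I = 0.0323·(2730/126.953) ≈ 0.69.
E_I ∈ (0,1): normal good (necessity).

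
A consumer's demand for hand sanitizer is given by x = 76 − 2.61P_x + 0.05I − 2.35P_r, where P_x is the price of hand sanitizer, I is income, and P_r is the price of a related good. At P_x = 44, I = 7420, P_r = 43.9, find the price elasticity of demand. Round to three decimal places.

At the given point, x = 76 − 2.61(44) + 0.05(7420) − 2.35(43.9) = 76 − 114.84 + 371 − 103.165 = 228.995.
∂x/∂P_x = −2.61, so E_p = (−2.61)·(44/228.995) ≈ -0.501.
|E_p| < 1: demand is inelastic.

-0.501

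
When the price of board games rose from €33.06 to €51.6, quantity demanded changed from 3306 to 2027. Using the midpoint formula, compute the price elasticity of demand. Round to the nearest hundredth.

%ΔQ = (2027 − 3306)/[(3306 + 2027)/2] = -1279/2666.5 ≈ -0.4797.
%ΔP = (51.6 − 33.06)/[(33.06 + 51.6)/2] = 18.54/42.33 ≈ 0.4380.
Arc elasticity E = %ΔQ/%ΔP ≈ -0.4797/0.4380 ≈ -1.10.
|E| > 1: demand is elastic over this range.

-1.10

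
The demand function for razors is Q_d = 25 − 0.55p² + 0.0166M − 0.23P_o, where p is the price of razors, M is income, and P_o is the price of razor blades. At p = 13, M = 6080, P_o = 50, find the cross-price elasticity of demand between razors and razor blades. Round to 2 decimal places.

-0.54

Q_d = 25 − 0.55(13)² + 0.0166(6080) − 0.23(50) = 25 − 92.95 + 100.928 − 11.5 = 21.478.
∂Q_d/∂P_o = −0.23, so E_xy = -0.23·(50/21.478) ≈ -0.54.
E_xy < 0: the goods are complements.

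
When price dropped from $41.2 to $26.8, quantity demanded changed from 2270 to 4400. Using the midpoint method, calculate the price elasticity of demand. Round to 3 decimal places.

%ΔQ = (4400 − 2270)/[(2270 + 4400)/2] = 2130/3335 ≈ 0.6387.
%ΔP = (26.8 − 41.2)/[(41.2 + 26.8)/2] = -14.4/34 ≈ -0.4235.
Arc elasticity E = %ΔQ/%ΔP ≈ 0.6387/-0.4235 ≈ -1.508.
|E| > 1: demand is elastic over this range.

-1.508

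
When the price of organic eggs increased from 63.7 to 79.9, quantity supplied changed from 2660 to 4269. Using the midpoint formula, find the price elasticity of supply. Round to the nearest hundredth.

%Δq = (4269 − 2660)/[(2660 + 4269)/2] = 1609/3464.5 ≈ 0.4644.
%ΔP = (79.9 − 63.7)/[(63.7 + 79.9)/2] = 16.2/71.8 ≈ 0.2256.
Arc elasticity E = %Δq/%ΔP ≈ 0.4644/0.2256 ≈ 2.06.
|E| > 1: supply is elastic over this range.

2.06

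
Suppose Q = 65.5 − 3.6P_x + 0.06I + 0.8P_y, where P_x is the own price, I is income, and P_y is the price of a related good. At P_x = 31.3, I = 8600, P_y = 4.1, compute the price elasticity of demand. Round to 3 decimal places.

First evaluate Q: 65.5 − 3.6(31.3) + 0.06(8600) + 0.8(4.1) = 65.5 − 112.68 + 516 + 3.28 = 472.1.
∂Q/∂P_x = −3.6, so E_p = (−3.6)·(31.3/472.1) ≈ -0.239.
|E_p| < 1: demand is inelastic.

-0.239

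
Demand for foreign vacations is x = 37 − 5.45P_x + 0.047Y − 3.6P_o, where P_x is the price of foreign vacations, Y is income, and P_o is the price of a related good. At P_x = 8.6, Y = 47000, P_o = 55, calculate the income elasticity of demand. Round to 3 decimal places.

Substituting, x = 37 − 5.45(8.6) + 0.047(47000) − 3.6(55) = 37 − 46.87 + 2209 − 198 = 2001.13.
∂x/∂Y = +0.047, so E_I = 0.047·(47000/2001.13) ≈ 1.104.
E_I > 1: normal good (luxury).

1.104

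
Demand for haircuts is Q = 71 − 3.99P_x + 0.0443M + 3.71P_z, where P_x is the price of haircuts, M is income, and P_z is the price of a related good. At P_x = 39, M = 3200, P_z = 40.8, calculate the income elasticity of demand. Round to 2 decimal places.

Evaluating quantity at (P_x, M, P_z) gives Q = 71 − 3.99(39) + 0.0443(3200) + 3.71(40.8) = 71 − 155.61 + 141.76 + 151.368 = 208.518.
∂Q/∂M = +0.0443, so E_I = 0.0443·(3200/208.518) ≈ 0.68.
E_I ∈ (0,1): normal good (necessity).

0.68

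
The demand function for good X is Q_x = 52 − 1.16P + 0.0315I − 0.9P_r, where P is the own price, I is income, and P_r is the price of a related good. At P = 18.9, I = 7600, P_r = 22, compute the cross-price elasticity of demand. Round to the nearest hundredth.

Substituting, Q_x = 52 − 1.16(18.9) + 0.0315(7600) − 0.9(22) = 52 − 21.924 + 239.4 − 19.8 = 249.676.
∂Q_x/∂P_r = −0.9, so E_xy = -0.9·(22/249.676) ≈ -0.08.
E_xy < 0: the goods are complements.

-0.08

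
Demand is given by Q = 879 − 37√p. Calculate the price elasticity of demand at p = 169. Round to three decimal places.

At p = 169, Q = 398.
dQ/dp = −37/(2√p) = −37/(2·13).
Point elasticity E = (dQ/dp)·(p/Q) = -1.4231 × 169/398 ≈ -0.604.
|E| < 1, so demand is inelastic at this price.

-0.604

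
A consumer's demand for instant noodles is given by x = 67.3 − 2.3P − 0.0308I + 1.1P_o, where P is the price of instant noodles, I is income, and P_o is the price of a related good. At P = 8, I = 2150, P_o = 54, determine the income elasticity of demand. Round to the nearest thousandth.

First evaluate x: 67.3 − 2.3(8) − 0.0308(2150) + 1.1(54) = 67.3 − 18.4 − 66.22 + 59.4 = 42.08.
∂x/∂I = −0.0308, so E_I = -0.0308·(2150/42.08) ≈ -1.574.
E_I < 0: inferior good.

-1.574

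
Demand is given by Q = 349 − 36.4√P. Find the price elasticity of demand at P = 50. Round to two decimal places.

At P = 50, Q = 91.6131.
dQ/dP = −36.4/(2√P) = −36.4/(2·7.0711).
Point elasticity E = (dQ/dP)·(P/Q) = -2.5739 × 50/91.6131 ≈ -1.40.
|E| > 1, so demand is elastic at this price.

-1.40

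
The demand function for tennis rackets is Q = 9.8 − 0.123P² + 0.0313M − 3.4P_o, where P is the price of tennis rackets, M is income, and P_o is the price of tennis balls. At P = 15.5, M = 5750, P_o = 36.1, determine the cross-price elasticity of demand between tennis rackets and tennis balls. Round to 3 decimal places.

-3.274

Substituting, Q = 9.8 − 0.123(15.5)² + 0.0313(5750) − 3.4(36.1) = 9.8 − 29.5508 + 179.975 − 122.74 = 37.4843.
∂Q/∂P_o = −3.4, so E_xy = -3.4·(36.1/37.4843) ≈ -3.274.
E_xy < 0: the goods are complements.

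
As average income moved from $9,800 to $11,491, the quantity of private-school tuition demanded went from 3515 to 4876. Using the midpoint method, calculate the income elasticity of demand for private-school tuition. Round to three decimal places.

2.042

%ΔQ = (4876 − 3515)/[(3515+4876)/2] = 1361/4195.5 ≈ 0.3244.
%ΔI = (11,491 − 9,800)/[(9,800+11,491)/2] = 1691/10645.5 ≈ 0.1588.
E_I = %ΔQ/%ΔI ≈ 2.042.
E_I > 1: normal good (luxury).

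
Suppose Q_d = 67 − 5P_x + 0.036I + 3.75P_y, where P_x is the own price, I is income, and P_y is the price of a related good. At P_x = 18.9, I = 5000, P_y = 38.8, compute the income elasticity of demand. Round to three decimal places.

Evaluating quantity at (P_x, I, P_y) gives Q_d = 67 − 5(18.9) + 0.036(5000) + 3.75(38.8) = 67 − 94.5 + 180 + 145.5 = 298.
∂Q_d/∂I = +0.036, so E_I = 0.036·(5000/298) ≈ 0.604.
E_I ∈ (0,1): normal good (necessity).

0.604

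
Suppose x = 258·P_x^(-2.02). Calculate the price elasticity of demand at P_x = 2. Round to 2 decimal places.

-2.02

For a Cobb–Douglas (constant-elasticity) form x = A·P_x^α·…, the elasticity with respect to P_x equals the exponent α at every point.
Here the exponent on P_x is -2.02, so the price elasticity of demand is -2.02.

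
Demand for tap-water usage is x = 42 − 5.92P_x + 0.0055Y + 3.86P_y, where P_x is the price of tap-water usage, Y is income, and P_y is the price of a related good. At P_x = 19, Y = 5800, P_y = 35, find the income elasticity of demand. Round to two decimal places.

x = 42 − 5.92(19) + 0.0055(5800) + 3.86(35) = 42 − 112.48 + 31.9 + 135.1 = 96.52.
∂x/∂Y = +0.0055, so E_I = 0.0055·(5800/96.52) ≈ 0.33.
E_I ∈ (0,1): normal good (necessity).

0.33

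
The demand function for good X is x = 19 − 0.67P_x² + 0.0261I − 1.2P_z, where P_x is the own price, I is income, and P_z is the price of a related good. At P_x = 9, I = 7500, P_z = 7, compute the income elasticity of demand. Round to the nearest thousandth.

1.287

Substituting, x = 19 − 0.67(9)² + 0.0261(7500) − 1.2(7) = 19 − 54.27 + 195.75 − 8.4 = 152.08.
∂x/∂I = +0.0261, so E_I = 0.0261·(7500/152.08) ≈ 1.287.
E_I > 1: normal good (luxury).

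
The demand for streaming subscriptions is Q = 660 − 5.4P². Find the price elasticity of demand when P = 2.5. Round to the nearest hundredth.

At P = 2.5, Q = 626.25.
dQ/dP = −2·5.4·P = −27.
Point elasticity E = (dQ/dP)·(P/Q) = -27 × 2.5/626.25 ≈ -0.11.
|E| < 1, so demand is inelastic at this price.

-0.11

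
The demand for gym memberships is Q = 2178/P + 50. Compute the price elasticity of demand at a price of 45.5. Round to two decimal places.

-0.49

At P = 45.5, Q = 97.8681.
dQ/dP = −2178/P² = −1.052.
Point elasticity E = (dQ/dP)·(P/Q) = -1.052 × 45.5/97.8681 ≈ -0.49.
|E| < 1, so demand is inelastic at this price.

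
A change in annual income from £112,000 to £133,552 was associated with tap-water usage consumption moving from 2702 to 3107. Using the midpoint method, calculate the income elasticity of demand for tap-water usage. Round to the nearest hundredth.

%ΔQ = (3107 − 2702)/[(2702+3107)/2] = 405/2904.5 ≈ 0.1394.
%ΔI = (133,552 − 112,000)/[(112,000+133,552)/2] = 21552/122776 ≈ 0.1755.
E_I = %ΔQ/%ΔI ≈ 0.79.
E_I ∈ (0,1): normal good (necessity).

0.79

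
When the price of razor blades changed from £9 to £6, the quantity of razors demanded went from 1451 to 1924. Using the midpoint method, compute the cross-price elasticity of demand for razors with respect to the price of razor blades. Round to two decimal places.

%ΔQ_x = (1924 − 1451)/[(1451+1924)/2] = 473/1687.5 ≈ 0.2803.
%ΔP_y = (6 − 9)/[(9+6)/2] ≈ -0.4000.
E_xy = 0.2803/-0.4000 ≈ -0.70.
E_xy < 0, so razors and razor blades are complements.

-0.70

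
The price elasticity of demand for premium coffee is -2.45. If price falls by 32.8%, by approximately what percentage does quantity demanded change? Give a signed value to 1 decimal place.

%ΔQ ≈ E × %ΔP = (-2.45) × (-32.8%) ≈ 80.4%.

80.4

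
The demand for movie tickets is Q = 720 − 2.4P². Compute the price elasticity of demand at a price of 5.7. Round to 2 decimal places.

At P = 5.7, Q = 642.024.
dQ/dP = −2·2.4·P = −27.36.
Point elasticity E = (dQ/dP)·(P/Q) = -27.36 × 5.7/642.024 ≈ -0.24.
|E| < 1, so demand is inelastic at this price.

-0.24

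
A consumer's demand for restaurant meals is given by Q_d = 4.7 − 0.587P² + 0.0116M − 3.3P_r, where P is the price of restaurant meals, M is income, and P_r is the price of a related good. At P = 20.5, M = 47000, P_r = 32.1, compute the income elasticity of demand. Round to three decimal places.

First evaluate Q_d: 4.7 − 0.587(20.5)² + 0.0116(47000) − 3.3(32.1) = 4.7 − 246.6868 + 545.2 − 105.93 = 197.2833.
∂Q_d/∂M = +0.0116, so E_I = 0.0116·(47000/197.2833) ≈ 2.764.
E_I > 1: normal good (luxury).

2.764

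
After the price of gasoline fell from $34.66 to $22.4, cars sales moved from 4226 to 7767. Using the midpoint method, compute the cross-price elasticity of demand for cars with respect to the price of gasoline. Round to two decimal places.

-1.37

%ΔQ_x = (7767 − 4226)/[(4226+7767)/2] = 3541/5996.5 ≈ 0.5905.
%ΔP_y = (22.4 − 34.66)/[(34.66+22.4)/2] ≈ -0.4297.
E_xy = 0.5905/-0.4297 ≈ -1.37.
E_xy < 0, so cars and gasoline are complements.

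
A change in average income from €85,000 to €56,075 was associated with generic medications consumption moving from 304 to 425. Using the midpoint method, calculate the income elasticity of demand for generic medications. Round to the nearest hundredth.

%ΔQ = (425 − 304)/[(304+425)/2] = 121/364.5 ≈ 0.3320.
%ΔM = (56,075 − 85,000)/[(85,000+56,075)/2] = -28925/70537.5 ≈ -0.4101.
E_I = %ΔQ/%ΔM ≈ -0.81.
E_I < 0: inferior good.

-0.81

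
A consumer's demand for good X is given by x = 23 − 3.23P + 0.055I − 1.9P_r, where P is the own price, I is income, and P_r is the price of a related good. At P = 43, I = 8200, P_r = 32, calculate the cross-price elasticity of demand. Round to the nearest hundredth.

x = 23 − 3.23(43) + 0.055(8200) − 1.9(32) = 23 − 138.89 + 451 − 60.8 = 274.31.
∂x/∂P_r = −1.9, so E_xy = -1.9·(32/274.31) ≈ -0.22.
E_xy < 0: the goods are complements.

-0.22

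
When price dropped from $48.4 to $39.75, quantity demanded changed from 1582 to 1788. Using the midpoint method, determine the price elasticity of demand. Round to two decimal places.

%ΔQ = (1788 − 1582)/[(1582 + 1788)/2] = 206/1685 ≈ 0.1223.
%Δp = (39.75 − 48.4)/[(48.4 + 39.75)/2] = -8.65/44.075 ≈ -0.1963.
Arc elasticity E = %ΔQ/%Δp ≈ 0.1223/-0.1963 ≈ -0.62.
|E| < 1: demand is inelastic over this range.

-0.62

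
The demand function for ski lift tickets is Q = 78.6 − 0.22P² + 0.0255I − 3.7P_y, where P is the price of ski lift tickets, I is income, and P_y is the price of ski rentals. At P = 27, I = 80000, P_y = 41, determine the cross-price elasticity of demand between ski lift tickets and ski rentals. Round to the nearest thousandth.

-0.084

First evaluate Q: 78.6 − 0.22(27)² + 0.0255(80000) − 3.7(41) = 78.6 − 160.38 + 2040 − 151.7 = 1806.52.
∂Q/∂P_y = −3.7, so E_xy = -3.7·(41/1806.52) ≈ -0.084.
E_xy < 0: the goods are complements.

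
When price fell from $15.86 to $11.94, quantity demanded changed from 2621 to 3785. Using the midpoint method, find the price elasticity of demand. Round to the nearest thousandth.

%Δq = (3785 − 2621)/[(2621 + 3785)/2] = 1164/3203 ≈ 0.3634.
%Δp = (11.94 − 15.86)/[(15.86 + 11.94)/2] = -3.92/13.9 ≈ -0.2820.
Arc elasticity E = %Δq/%Δp ≈ 0.3634/-0.2820 ≈ -1.289.
|E| > 1: demand is elastic over this range.

-1.289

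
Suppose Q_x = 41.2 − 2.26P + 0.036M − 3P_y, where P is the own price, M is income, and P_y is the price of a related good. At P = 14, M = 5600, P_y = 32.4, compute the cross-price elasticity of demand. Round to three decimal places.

-0.853

Evaluating quantity at (P, M, P_y) gives Q_x = 41.2 − 2.26(14) + 0.036(5600) − 3(32.4) = 41.2 − 31.64 + 201.6 − 97.2 = 113.96.
∂Q_x/∂P_y = −3, so E_xy = -3·(32.4/113.96) ≈ -0.853.
E_xy < 0: the goods are complements.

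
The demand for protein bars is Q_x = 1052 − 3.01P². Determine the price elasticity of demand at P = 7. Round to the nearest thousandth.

At P = 7, Q_x = 904.51.
dQ_x/dP = −2·3.01·P = −42.14.
Point elasticity E = (dQ_x/dP)·(P/Q_x) = -42.14 × 7/904.51 ≈ -0.326.
|E| < 1, so demand is inelastic at this price.

-0.326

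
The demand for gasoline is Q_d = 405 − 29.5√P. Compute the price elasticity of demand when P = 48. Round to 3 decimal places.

At P = 48, Q_d = 200.618.
dQ_d/dP = −29.5/(2√P) = −29.5/(2·6.9282).
Point elasticity E = (dQ_d/dP)·(P/Q_d) = -2.129 × 48/200.618 ≈ -0.509.
|E| < 1, so demand is inelastic at this price.

-0.509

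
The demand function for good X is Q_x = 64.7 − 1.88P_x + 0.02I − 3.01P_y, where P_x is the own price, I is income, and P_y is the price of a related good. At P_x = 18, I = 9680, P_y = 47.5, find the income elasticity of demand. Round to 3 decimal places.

Substituting, Q_x = 64.7 − 1.88(18) + 0.02(9680) − 3.01(47.5) = 64.7 − 33.84 + 193.6 − 142.975 = 81.485.
∂Q_x/∂I = +0.02, so E_I = 0.02·(9680/81.485) ≈ 2.376.
E_I > 1: normal good (luxury).

2.376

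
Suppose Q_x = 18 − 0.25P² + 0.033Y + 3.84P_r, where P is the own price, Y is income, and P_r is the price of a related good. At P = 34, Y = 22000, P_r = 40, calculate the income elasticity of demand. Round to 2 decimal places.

1.19

First evaluate Q_x: 18 − 0.25(34)² + 0.033(22000) + 3.84(40) = 18 − 289 + 726 + 153.6 = 608.6.
∂Q_x/∂Y = +0.033, so E_I = 0.033·(22000/608.6) ≈ 1.19.
E_I > 1: normal good (luxury).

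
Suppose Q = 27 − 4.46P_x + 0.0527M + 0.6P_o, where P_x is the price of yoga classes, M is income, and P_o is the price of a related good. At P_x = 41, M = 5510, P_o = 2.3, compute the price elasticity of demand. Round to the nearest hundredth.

First evaluate Q: 27 − 4.46(41) + 0.0527(5510) + 0.6(2.3) = 27 − 182.86 + 290.377 + 1.38 = 135.897.
∂Q/∂P_x = −4.46, so E_p = (−4.46)·(41/135.897) ≈ -1.35.
|E_p| > 1: demand is elastic.

-1.35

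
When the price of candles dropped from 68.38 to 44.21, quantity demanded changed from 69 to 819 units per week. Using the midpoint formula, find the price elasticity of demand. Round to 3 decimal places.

%ΔQ = (819 − 69)/[(69 + 819)/2] = 750/444 ≈ 1.6892.
%Δp = (44.21 − 68.38)/[(68.38 + 44.21)/2] = -24.17/56.295 ≈ -0.4293.
Arc elasticity E = %ΔQ/%Δp ≈ 1.6892/-0.4293 ≈ -3.934.
|E| > 1: demand is elastic over this range.

-3.934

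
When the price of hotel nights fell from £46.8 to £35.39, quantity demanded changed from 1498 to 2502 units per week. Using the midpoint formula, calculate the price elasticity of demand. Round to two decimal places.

%ΔQ = (2502 − 1498)/[(1498 + 2502)/2] = 1004/2000 ≈ 0.5020.
%ΔP = (35.39 − 46.8)/[(46.8 + 35.39)/2] = -11.41/41.095 ≈ -0.2776.
Arc elasticity E = %ΔQ/%ΔP ≈ 0.5020/-0.2776 ≈ -1.81.
|E| > 1: demand is elastic over this range.

-1.81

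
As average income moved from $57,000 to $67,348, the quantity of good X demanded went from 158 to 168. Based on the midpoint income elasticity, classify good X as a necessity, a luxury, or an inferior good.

%ΔQ = (168 − 158)/[(158+168)/2] = 10/163 ≈ 0.0613.
%ΔI = (67,348 − 57,000)/[(57,000+67,348)/2] = 10348/62174 ≈ 0.1664.
E_I = %ΔQ/%ΔI ≈ 0.369.
E_I ∈ (0,1): normal good (necessity).

necessity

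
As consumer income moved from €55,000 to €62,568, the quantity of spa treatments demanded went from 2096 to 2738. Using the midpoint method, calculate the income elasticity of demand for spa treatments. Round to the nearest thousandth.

%ΔQ = (2738 − 2096)/[(2096+2738)/2] = 642/2417 ≈ 0.2656.
%ΔY = (62,568 − 55,000)/[(55,000+62,568)/2] = 7568/58784 ≈ 0.1287.
E_I = %ΔQ/%ΔY ≈ 2.063.
E_I > 1: normal good (luxury).

2.063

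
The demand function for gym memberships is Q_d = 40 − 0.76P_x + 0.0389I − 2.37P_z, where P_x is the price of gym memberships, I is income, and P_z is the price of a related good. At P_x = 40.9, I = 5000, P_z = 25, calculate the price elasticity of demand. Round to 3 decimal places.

At the given point, Q_d = 40 − 0.76(40.9) + 0.0389(5000) − 2.37(25) = 40 − 31.084 + 194.5 − 59.25 = 144.166.
∂Q_d/∂P_x = −0.76, so E_p = (−0.76)·(40.9/144.166) ≈ -0.216.
|E_p| < 1: demand is inelastic.

-0.216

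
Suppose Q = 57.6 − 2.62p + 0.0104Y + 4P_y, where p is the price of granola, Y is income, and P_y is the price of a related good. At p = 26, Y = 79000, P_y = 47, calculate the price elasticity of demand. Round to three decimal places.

-0.068

Evaluating quantity at (p, Y, P_y) gives Q = 57.6 − 2.62(26) + 0.0104(79000) + 4(47) = 57.6 − 68.12 + 821.6 + 188 = 999.08.
∂Q/∂p = −2.62, so E_p = (−2.62)·(26/999.08) ≈ -0.068.
|E_p| < 1: demand is inelastic.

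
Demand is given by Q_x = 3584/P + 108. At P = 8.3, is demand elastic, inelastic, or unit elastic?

inelastic

At P = 8.3, Q_x = 539.8072.
dQ_x/dP = −3584/P² = −52.025.
Point elasticity E = (dQ_x/dP)·(P/Q_x) = -52.025 × 8.3/539.8072 ≈ -0.800.
|E| ≈ 0.800 < 1, so demand is inelastic.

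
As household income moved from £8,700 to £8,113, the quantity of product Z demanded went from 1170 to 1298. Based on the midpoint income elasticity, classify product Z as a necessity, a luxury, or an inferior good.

%ΔQ = (1298 − 1170)/[(1170+1298)/2] = 128/1234 ≈ 0.1037.
%ΔI = (8,113 − 8,700)/[(8,700+8,113)/2] = -587/8406.5 ≈ -0.0698.
E_I = %ΔQ/%ΔI ≈ -1.485.
E_I < 0: inferior good.

inferior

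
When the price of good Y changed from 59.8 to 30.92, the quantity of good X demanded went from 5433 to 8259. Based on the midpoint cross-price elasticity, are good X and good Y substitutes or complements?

complements

%ΔQ_x = (8259 − 5433)/[(5433+8259)/2] = 2826/6846 ≈ 0.4128.
%ΔP_y = (30.92 − 59.8)/[(59.8+30.92)/2] ≈ -0.6367.
E_xy = 0.4128/-0.6367 ≈ -0.648.
E_xy < 0, so the goods are complements.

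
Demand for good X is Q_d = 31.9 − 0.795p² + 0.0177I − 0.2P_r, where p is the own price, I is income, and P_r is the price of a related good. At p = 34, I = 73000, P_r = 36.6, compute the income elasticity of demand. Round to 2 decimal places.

Substituting, Q_d = 31.9 − 0.795(34)² + 0.0177(73000) − 0.2(36.6) = 31.9 − 919.02 + 1292.1 − 7.32 = 397.66.
∂Q_d/∂I = +0.0177, so E_I = 0.0177·(73000/397.66) ≈ 3.25.
E_I > 1: normal good (luxury).

3.25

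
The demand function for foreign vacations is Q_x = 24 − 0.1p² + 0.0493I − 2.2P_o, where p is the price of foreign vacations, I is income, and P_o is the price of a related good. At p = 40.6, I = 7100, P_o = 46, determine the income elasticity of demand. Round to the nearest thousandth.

Substituting, Q_x = 24 − 0.1(40.6)² + 0.0493(7100) − 2.2(46) = 24 − 164.836 + 350.03 − 101.2 = 107.994.
∂Q_x/∂I = +0.0493, so E_I = 0.0493·(7100/107.994) ≈ 3.241.
E_I > 1: normal good (luxury).

3.241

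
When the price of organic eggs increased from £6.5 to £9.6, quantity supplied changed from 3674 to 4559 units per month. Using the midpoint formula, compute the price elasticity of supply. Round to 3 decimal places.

%Δq = (4559 − 3674)/[(3674 + 4559)/2] = 885/4116.5 ≈ 0.2150.
%ΔP = (9.6 − 6.5)/[(6.5 + 9.6)/2] = 3.1/8.05 ≈ 0.3851.
Arc elasticity E = %Δq/%ΔP ≈ 0.2150/0.3851 ≈ 0.558.
|E| < 1: supply is inelastic over this range.

0.558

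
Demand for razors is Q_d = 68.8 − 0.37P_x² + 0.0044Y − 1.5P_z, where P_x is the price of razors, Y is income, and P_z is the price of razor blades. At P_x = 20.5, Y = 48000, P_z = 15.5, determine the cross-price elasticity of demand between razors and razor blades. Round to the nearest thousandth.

First evaluate Q_d: 68.8 − 0.37(20.5)² + 0.0044(48000) − 1.5(15.5) = 68.8 − 155.4925 + 211.2 − 23.25 = 101.2575.
∂Q_d/∂P_z = −1.5, so E_xy = -1.5·(15.5/101.2575) ≈ -0.230.
E_xy < 0: the goods are complements.

-0.230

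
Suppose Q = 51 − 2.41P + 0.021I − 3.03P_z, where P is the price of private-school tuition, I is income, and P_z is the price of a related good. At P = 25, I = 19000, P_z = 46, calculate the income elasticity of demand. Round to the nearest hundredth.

Evaluating quantity at (P, I, P_z) gives Q = 51 − 2.41(25) + 0.021(19000) − 3.03(46) = 51 − 60.25 + 399 − 139.38 = 250.37.
∂Q/∂I = +0.021, so E_I = 0.021·(19000/250.37) ≈ 1.59.
E_I > 1: normal good (luxury).

1.59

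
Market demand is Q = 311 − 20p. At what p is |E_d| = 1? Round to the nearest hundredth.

For linear demand Q = a − bp, E = −bp/(a − bp). |E| = 1 ⇒ bp = a − bp ⇒ p = a/(2b).
p = 311/(2·20) ≈ 7.78.

7.78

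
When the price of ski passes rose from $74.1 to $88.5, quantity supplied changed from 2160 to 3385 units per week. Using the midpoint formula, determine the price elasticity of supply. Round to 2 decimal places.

%ΔQ = (3385 − 2160)/[(2160 + 3385)/2] = 1225/2772.5 ≈ 0.4418.
%Δp = (88.5 − 74.1)/[(74.1 + 88.5)/2] = 14.4/81.3 ≈ 0.1771.
Arc elasticity E = %ΔQ/%Δp ≈ 0.4418/0.1771 ≈ 2.49.
|E| > 1: supply is elastic over this range.

2.49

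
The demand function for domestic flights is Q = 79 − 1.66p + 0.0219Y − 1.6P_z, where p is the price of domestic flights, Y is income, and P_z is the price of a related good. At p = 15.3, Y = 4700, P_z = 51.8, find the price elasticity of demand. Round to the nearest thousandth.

At the given point, Q = 79 − 1.66(15.3) + 0.0219(4700) − 1.6(51.8) = 79 − 25.398 + 102.93 − 82.88 = 73.652.
∂Q/∂p = −1.66, so E_p = (−1.66)·(15.3/73.652) ≈ -0.345.
|E_p| < 1: demand is inelastic.

-0.345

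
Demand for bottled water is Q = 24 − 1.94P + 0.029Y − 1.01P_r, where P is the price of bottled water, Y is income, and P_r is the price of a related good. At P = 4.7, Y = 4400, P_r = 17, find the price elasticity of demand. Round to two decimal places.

Q = 24 − 1.94(4.7) + 0.029(4400) − 1.01(17) = 24 − 9.118 + 127.6 − 17.17 = 125.312.
∂Q/∂P = −1.94, so E_p = (−1.94)·(4.7/125.312) ≈ -0.07.
|E_p| < 1: demand is inelastic.

-0.07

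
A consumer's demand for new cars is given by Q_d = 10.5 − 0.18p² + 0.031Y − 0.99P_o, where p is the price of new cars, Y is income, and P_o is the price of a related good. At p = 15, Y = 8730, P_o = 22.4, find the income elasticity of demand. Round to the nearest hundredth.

Q_d = 10.5 − 0.18(15)² + 0.031(8730) − 0.99(22.4) = 10.5 − 40.5 + 270.63 − 22.176 = 218.454.
∂Q_d/∂Y = +0.031, so E_I = 0.031·(8730/218.454) ≈ 1.24.
E_I > 1: normal good (luxury).

1.24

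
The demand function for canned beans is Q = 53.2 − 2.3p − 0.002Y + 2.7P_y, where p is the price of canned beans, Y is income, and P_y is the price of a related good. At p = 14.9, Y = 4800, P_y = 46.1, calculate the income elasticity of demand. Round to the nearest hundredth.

-0.07

Q = 53.2 − 2.3(14.9) − 0.002(4800) + 2.7(46.1) = 53.2 − 34.27 − 9.6 + 124.47 = 133.8.
∂Q/∂Y = −0.002, so E_I = -0.002·(4800/133.8) ≈ -0.07.
E_I < 0: inferior good.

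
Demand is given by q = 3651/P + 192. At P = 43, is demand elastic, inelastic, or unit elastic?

inelastic

At P = 43, q = 276.907.
dq/dP = −3651/P² = −1.9746.
Point elasticity E = (dq/dP)·(P/q) = -1.9746 × 43/276.907 ≈ -0.307.
|E| ≈ 0.307 < 1, so demand is inelastic.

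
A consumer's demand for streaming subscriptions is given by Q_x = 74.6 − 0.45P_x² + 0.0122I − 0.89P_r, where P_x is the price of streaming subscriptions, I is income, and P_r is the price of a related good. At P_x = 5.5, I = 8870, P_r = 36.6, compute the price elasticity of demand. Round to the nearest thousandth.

-0.199

Substituting, Q_x = 74.6 − 0.45(5.5)² + 0.0122(8870) − 0.89(36.6) = 74.6 − 13.6125 + 108.214 − 32.574 = 136.6275.
∂Q_x/∂P_x = −2·0.45·P_x = -4.95, so E_p = -4.95·(5.5/136.6275) ≈ -0.199.
|E_p| < 1: demand is inelastic.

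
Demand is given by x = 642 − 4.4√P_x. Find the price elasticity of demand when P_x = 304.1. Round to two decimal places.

-0.07

At P_x = 304.1, x = 565.2708.
dx/dP_x = −4.4/(2√P_x) = −4.4/(2·17.4385).
Point elasticity E = (dx/dP_x)·(P_x/x) = -0.1262 × 304.1/565.2708 ≈ -0.07.
|E| < 1, so demand is inelastic at this price.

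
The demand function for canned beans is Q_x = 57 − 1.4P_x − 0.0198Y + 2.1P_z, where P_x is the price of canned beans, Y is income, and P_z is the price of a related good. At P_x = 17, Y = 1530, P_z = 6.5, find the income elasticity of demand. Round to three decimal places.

-1.830

Substituting, Q_x = 57 − 1.4(17) − 0.0198(1530) + 2.1(6.5) = 57 − 23.8 − 30.294 + 13.65 = 16.556.
∂Q_x/∂Y = −0.0198, so E_I = -0.0198·(1530/16.556) ≈ -1.830.
E_I < 0: inferior good.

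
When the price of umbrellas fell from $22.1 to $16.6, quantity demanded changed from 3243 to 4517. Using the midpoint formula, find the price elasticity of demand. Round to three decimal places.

-1.155

%ΔQ = (4517 − 3243)/[(3243 + 4517)/2] = 1274/3880 ≈ 0.3284.
%Δp = (16.6 − 22.1)/[(22.1 + 16.6)/2] = -5.5/19.35 ≈ -0.2842.
Arc elasticity E = %ΔQ/%Δp ≈ 0.3284/-0.2842 ≈ -1.155.
|E| > 1: demand is elastic over this range.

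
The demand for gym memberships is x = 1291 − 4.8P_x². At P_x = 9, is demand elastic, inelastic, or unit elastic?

At P_x = 9, x = 902.2.
dx/dP_x = −2·4.8·P_x = −86.4.
Point elasticity E = (dx/dP_x)·(P_x/x) = -86.4 × 9/902.2 ≈ -0.862.
|E| ≈ 0.862 < 1, so demand is inelastic.

inelastic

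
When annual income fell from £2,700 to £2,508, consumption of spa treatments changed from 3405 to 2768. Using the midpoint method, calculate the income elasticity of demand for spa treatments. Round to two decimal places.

%ΔQ = (2768 − 3405)/[(3405+2768)/2] = -637/3086.5 ≈ -0.2064.
%ΔI = (2,508 − 2,700)/[(2,700+2,508)/2] = -192/2604 ≈ -0.0737.
E_I = %ΔQ/%ΔI ≈ 2.80.
E_I > 1: normal good (luxury).

2.80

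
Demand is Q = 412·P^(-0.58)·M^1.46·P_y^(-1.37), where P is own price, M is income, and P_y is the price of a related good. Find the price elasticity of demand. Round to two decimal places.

For a Cobb–Douglas (constant-elasticity) form Q = A·P^α·…, the elasticity with respect to P equals the exponent α at every point.
Here the exponent on P is -0.58, so the price elasticity of demand is -0.58.

-0.58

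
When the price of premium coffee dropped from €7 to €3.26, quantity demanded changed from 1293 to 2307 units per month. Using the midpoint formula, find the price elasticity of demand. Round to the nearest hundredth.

-0.77

%ΔQ = (2307 − 1293)/[(1293 + 2307)/2] = 1014/1800 ≈ 0.5633.
%ΔP = (3.26 − 7)/[(7 + 3.26)/2] = -3.74/5.13 ≈ -0.7290.
Arc elasticity E = %ΔQ/%ΔP ≈ 0.5633/-0.7290 ≈ -0.77.
|E| < 1: demand is inelastic over this range.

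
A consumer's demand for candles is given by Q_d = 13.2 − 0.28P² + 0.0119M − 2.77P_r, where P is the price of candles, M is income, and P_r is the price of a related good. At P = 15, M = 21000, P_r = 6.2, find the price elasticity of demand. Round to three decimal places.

Evaluating quantity at (P, M, P_r) gives Q_d = 13.2 − 0.28(15)² + 0.0119(21000) − 2.77(6.2) = 13.2 − 63 + 249.9 − 17.174 = 182.926.
∂Q_d/∂P = −2·0.28·P = -8.4, so E_p = -8.4·(15/182.926) ≈ -0.689.
|E_p| < 1: demand is inelastic.

-0.689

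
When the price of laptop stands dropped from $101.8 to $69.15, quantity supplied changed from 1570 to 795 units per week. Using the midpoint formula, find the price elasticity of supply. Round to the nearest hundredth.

1.72

%Δq = (795 − 1570)/[(1570 + 795)/2] = -775/1182.5 ≈ -0.6554.
%Δp = (69.15 − 101.8)/[(101.8 + 69.15)/2] = -32.65/85.475 ≈ -0.3820.
Arc elasticity E = %Δq/%Δp ≈ -0.6554/-0.3820 ≈ 1.72.
|E| > 1: supply is elastic over this range.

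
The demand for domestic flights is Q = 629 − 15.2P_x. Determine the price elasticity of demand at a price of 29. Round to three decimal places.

At P_x = 29, Q = 188.2.
dQ/dP_x = −15.2.
Point elasticity E = (dQ/dP_x)·(P_x/Q) = -15.2 × 29/188.2 ≈ -2.342.
|E| > 1, so demand is elastic at this price.

-2.342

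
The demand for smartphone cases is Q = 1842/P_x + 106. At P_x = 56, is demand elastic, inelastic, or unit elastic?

inelastic

At P_x = 56, Q = 138.8929.
dQ/dP_x = −1842/P_x² = −0.5874.
Point elasticity E = (dQ/dP_x)·(P_x/Q) = -0.5874 × 56/138.8929 ≈ -0.237.
|E| ≈ 0.237 < 1, so demand is inelastic.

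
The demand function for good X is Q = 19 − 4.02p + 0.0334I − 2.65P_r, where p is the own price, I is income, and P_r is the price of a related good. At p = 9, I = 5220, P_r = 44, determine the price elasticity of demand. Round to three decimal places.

Evaluating quantity at (p, I, P_r) gives Q = 19 − 4.02(9) + 0.0334(5220) − 2.65(44) = 19 − 36.18 + 174.348 − 116.6 = 40.568.
∂Q/∂p = −4.02, so E_p = (−4.02)·(9/40.568) ≈ -0.892.
|E_p| < 1: demand is inelastic.

-0.892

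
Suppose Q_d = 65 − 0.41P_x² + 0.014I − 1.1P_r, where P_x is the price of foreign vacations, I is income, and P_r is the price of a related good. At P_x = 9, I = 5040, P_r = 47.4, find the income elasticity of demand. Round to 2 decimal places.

At the given point, Q_d = 65 − 0.41(9)² + 0.014(5040) − 1.1(47.4) = 65 − 33.21 + 70.56 − 52.14 = 50.21.
∂Q_d/∂I = +0.014, so E_I = 0.014·(5040/50.21) ≈ 1.41.
E_I > 1: normal good (luxury).

1.41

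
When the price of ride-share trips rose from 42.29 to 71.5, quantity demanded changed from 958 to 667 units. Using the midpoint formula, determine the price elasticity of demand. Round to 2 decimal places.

%ΔQ = (667 − 958)/[(958 + 667)/2] = -291/812.5 ≈ -0.3582.
%Δp = (71.5 − 42.29)/[(42.29 + 71.5)/2] = 29.21/56.895 ≈ 0.5134.
Arc elasticity E = %ΔQ/%Δp ≈ -0.3582/0.5134 ≈ -0.70.
|E| < 1: demand is inelastic over this range.

-0.70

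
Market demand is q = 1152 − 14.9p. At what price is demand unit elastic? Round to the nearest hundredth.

38.66

For linear demand q = a − bp, E = −bp/(a − bp). |E| = 1 ⇒ bp = a − bp ⇒ p = a/(2b).
p = 1152/(2·14.9) ≈ 38.66.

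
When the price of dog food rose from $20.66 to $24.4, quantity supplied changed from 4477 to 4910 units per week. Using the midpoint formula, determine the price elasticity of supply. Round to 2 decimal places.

0.56

%Δq = (4910 − 4477)/[(4477 + 4910)/2] = 433/4693.5 ≈ 0.0923.
%Δp = (24.4 − 20.66)/[(20.66 + 24.4)/2] = 3.74/22.53 ≈ 0.1660.
Arc elasticity E = %Δq/%Δp ≈ 0.0923/0.1660 ≈ 0.56.
|E| < 1: supply is inelastic over this range.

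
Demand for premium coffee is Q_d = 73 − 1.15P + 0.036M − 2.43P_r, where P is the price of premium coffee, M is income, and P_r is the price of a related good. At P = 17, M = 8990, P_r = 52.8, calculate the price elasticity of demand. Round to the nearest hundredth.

-0.08

Evaluating quantity at (P, M, P_r) gives Q_d = 73 − 1.15(17) + 0.036(8990) − 2.43(52.8) = 73 − 19.55 + 323.64 − 128.304 = 248.786.
∂Q_d/∂P = −1.15, so E_p = (−1.15)·(17/248.786) ≈ -0.08.
|E_p| < 1: demand is inelastic.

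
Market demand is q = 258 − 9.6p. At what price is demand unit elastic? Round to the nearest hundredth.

For linear demand q = a − bp, E = −bp/(a − bp). |E| = 1 ⇒ bp = a − bp ⇒ p = a/(2b).
p = 258/(2·9.6) ≈ 13.44.

13.44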